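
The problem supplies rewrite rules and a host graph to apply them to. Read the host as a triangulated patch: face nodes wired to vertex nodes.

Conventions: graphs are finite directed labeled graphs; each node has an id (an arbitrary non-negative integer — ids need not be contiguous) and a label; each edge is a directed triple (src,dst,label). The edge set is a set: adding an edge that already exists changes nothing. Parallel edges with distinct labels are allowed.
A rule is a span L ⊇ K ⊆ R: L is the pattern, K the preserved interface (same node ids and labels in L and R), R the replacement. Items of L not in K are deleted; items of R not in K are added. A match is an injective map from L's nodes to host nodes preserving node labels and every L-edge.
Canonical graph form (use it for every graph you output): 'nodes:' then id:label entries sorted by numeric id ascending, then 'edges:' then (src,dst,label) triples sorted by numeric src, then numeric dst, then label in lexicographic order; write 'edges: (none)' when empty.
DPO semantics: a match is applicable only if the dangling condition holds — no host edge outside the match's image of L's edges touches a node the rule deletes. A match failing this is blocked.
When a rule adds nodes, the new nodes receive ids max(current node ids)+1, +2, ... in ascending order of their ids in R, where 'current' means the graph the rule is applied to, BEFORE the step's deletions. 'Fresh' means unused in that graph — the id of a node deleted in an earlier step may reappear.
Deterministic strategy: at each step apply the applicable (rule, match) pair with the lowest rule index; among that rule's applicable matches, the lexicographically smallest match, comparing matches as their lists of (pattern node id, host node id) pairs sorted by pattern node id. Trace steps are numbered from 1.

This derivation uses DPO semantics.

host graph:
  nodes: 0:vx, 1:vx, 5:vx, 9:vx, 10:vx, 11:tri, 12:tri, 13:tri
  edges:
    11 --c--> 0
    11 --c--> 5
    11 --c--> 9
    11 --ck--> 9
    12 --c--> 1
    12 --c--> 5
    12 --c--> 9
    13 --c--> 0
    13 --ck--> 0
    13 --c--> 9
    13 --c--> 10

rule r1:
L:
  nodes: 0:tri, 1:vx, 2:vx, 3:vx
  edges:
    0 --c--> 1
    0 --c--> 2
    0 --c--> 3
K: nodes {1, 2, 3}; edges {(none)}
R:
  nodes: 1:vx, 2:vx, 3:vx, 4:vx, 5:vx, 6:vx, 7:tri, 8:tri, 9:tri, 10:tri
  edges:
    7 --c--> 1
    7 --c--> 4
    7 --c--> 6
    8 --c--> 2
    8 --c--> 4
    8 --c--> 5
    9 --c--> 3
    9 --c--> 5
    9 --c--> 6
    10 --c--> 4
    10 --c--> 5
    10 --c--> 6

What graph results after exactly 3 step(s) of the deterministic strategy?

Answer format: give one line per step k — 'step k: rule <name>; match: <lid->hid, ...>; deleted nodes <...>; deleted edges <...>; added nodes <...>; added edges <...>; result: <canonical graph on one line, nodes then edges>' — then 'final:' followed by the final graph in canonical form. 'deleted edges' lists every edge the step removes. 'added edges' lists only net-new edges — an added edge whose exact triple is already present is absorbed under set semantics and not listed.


step 1: rule r1; match: 0->12, 1->1, 2->5, 3->9; deleted nodes 12; deleted edges (12,1,c); (12,5,c); (12,9,c); added nodes 14, 15, 16, 17, 18, 19, 20; added edges (17,1,c); (17,14,c); (17,16,c); (18,5,c); (18,14,c); (18,15,c); (19,9,c); (19,15,c); (19,16,c); (20,14,c); (20,15,c); (20,16,c); result: nodes: 0:vx, 1:vx, 5:vx, 9:vx, 10:vx, 11:tri, 13:tri, 14:vx, 15:vx, 16:vx, 17:tri, 18:tri, 19:tri, 20:tri edges: (11,0,c); (11,5,c); (11,9,c); (11,9,ck); (13,0,c); (13,0,ck); (13,9,c); (13,10,c); (17,1,c); (17,14,c); (17,16,c); (18,5,c); (18,14,c); (18,15,c); (19,9,c); (19,15,c); (19,16,c); (20,14,c); (20,15,c); (20,16,c)
step 2: rule r1; match: 0->17, 1->1, 2->14, 3->16; deleted nodes 17; deleted edges (17,1,c); (17,14,c); (17,16,c); added nodes 21, 22, 23, 24, 25, 26, 27; added edges (24,1,c); (24,21,c); (24,23,c); (25,14,c); (25,21,c); (25,22,c); (26,16,c); (26,22,c); (26,23,c); (27,21,c); (27,22,c); (27,23,c); result: nodes: 0:vx, 1:vx, 5:vx, 9:vx, 10:vx, 11:tri, 13:tri, 14:vx, 15:vx, 16:vx, 18:tri, 19:tri, 20:tri, 21:vx, 22:vx, 23:vx, 24:tri, 25:tri, 26:tri, 27:tri edges: (11,0,c); (11,5,c); (11,9,c); (11,9,ck); (13,0,c); (13,0,ck); (13,9,c); (13,10,c); (18,5,c); (18,14,c); (18,15,c); (19,9,c); (19,15,c); (19,16,c); (20,14,c); (20,15,c); (20,16,c); (24,1,c); (24,21,c); (24,23,c); (25,14,c); (25,21,c); (25,22,c); (26,16,c); (26,22,c); (26,23,c); (27,21,c); (27,22,c); (27,23,c)
step 3: rule r1; match: 0->18, 1->5, 2->14, 3->15; deleted nodes 18; deleted edges (18,5,c); (18,14,c); (18,15,c); added nodes 28, 29, 30, 31, 32, 33, 34; added edges (31,5,c); (31,28,c); (31,30,c); (32,14,c); (32,28,c); (32,29,c); (33,15,c); (33,29,c); (33,30,c); (34,28,c); (34,29,c); (34,30,c); result: nodes: 0:vx, 1:vx, 5:vx, 9:vx, 10:vx, 11:tri, 13:tri, 14:vx, 15:vx, 16:vx, 19:tri, 20:tri, 21:vx, 22:vx, 23:vx, 24:tri, 25:tri, 26:tri, 27:tri, 28:vx, 29:vx, 30:vx, 31:tri, 32:tri, 33:tri, 34:tri edges: (11,0,c); (11,5,c); (11,9,c); (11,9,ck); (13,0,c); (13,0,ck); (13,9,c); (13,10,c); (19,9,c); (19,15,c); (19,16,c); (20,14,c); (20,15,c); (20,16,c); (24,1,c); (24,21,c); (24,23,c); (25,14,c); (25,21,c); (25,22,c); (26,16,c); (26,22,c); (26,23,c); (27,21,c); (27,22,c); (27,23,c); (31,5,c); (31,28,c); (31,30,c); (32,14,c); (32,28,c); (32,29,c); (33,15,c); (33,29,c); (33,30,c); (34,28,c); (34,29,c); (34,30,c)
final:
nodes: 0:vx, 1:vx, 5:vx, 9:vx, 10:vx, 11:tri, 13:tri, 14:vx, 15:vx, 16:vx, 19:tri, 20:tri, 21:vx, 22:vx, 23:vx, 24:tri, 25:tri, 26:tri, 27:tri, 28:vx, 29:vx, 30:vx, 31:tri, 32:tri, 33:tri, 34:tri
edges: (11,0,c); (11,5,c); (11,9,c); (11,9,ck); (13,0,c); (13,0,ck); (13,9,c); (13,10,c); (19,9,c); (19,15,c); (19,16,c); (20,14,c); (20,15,c); (20,16,c); (24,1,c); (24,21,c); (24,23,c); (25,14,c); (25,21,c); (25,22,c); (26,16,c); (26,22,c); (26,23,c); (27,21,c); (27,22,c); (27,23,c); (31,5,c); (31,28,c); (31,30,c); (32,14,c); (32,28,c); (32,29,c); (33,15,c); (33,29,c); (33,30,c); (34,28,c); (34,29,c); (34,30,c)


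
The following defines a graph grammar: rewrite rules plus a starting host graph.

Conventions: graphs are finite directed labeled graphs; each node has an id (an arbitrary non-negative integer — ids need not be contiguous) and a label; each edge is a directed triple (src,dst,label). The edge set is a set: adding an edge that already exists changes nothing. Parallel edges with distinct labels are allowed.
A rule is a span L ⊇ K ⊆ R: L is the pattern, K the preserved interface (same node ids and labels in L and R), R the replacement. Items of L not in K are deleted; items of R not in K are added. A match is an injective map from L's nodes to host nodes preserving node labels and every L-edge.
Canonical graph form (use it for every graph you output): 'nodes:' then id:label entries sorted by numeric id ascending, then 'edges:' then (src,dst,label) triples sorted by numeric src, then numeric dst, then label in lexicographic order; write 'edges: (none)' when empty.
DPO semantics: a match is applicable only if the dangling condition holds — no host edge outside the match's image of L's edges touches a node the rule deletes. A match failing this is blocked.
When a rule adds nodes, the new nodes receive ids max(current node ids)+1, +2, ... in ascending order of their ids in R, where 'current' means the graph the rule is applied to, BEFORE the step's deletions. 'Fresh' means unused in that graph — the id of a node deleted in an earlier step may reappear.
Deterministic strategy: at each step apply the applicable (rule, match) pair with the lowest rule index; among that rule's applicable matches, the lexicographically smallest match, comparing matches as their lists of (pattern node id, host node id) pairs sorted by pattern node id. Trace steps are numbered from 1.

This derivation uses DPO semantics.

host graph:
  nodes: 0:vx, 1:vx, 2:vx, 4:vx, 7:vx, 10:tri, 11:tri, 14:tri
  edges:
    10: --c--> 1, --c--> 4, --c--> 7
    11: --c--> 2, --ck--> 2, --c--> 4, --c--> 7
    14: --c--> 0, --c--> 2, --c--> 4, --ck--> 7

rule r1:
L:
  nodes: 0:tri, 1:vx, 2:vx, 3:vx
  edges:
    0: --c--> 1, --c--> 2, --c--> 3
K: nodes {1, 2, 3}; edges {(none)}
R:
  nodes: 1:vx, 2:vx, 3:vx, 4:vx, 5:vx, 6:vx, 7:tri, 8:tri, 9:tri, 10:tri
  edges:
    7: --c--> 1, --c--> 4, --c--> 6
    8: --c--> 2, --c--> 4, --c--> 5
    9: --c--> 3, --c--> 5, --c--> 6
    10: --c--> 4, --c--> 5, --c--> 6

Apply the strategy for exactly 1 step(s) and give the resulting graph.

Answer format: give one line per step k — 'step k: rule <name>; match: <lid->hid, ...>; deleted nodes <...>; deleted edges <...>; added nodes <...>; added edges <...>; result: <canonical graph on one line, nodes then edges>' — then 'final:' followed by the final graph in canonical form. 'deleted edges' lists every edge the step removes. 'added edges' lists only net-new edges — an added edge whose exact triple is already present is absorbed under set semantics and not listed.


step 1: rule r1; match: 0->10, 1->1, 2->4, 3->7; deleted nodes 10; deleted edges (10,1,c); (10,4,c); (10,7,c); added nodes 15, 16, 17, 18, 19, 20, 21; added edges (18,1,c); (18,15,c); (18,17,c); (19,4,c); (19,15,c); (19,16,c); (20,7,c); (20,16,c); (20,17,c); (21,15,c); (21,16,c); (21,17,c); result: nodes: 0:vx, 1:vx, 2:vx, 4:vx, 7:vx, 11:tri, 14:tri, 15:vx, 16:vx, 17:vx, 18:tri, 19:tri, 20:tri, 21:tri edges: (11,2,c); (11,2,ck); (11,4,c); (11,7,c); (14,0,c); (14,2,c); (14,4,c); (14,7,ck); (18,1,c); (18,15,c); (18,17,c); (19,4,c); (19,15,c); (19,16,c); (20,7,c); (20,16,c); (20,17,c); (21,15,c); (21,16,c); (21,17,c)
final:
nodes: 0:vx, 1:vx, 2:vx, 4:vx, 7:vx, 11:tri, 14:tri, 15:vx, 16:vx, 17:vx, 18:tri, 19:tri, 20:tri, 21:tri
edges: (11,2,c); (11,2,ck); (11,4,c); (11,7,c); (14,0,c); (14,2,c); (14,4,c); (14,7,ck); (18,1,c); (18,15,c); (18,17,c); (19,4,c); (19,15,c); (19,16,c); (20,7,c); (20,16,c); (20,17,c); (21,15,c); (21,16,c); (21,17,c)


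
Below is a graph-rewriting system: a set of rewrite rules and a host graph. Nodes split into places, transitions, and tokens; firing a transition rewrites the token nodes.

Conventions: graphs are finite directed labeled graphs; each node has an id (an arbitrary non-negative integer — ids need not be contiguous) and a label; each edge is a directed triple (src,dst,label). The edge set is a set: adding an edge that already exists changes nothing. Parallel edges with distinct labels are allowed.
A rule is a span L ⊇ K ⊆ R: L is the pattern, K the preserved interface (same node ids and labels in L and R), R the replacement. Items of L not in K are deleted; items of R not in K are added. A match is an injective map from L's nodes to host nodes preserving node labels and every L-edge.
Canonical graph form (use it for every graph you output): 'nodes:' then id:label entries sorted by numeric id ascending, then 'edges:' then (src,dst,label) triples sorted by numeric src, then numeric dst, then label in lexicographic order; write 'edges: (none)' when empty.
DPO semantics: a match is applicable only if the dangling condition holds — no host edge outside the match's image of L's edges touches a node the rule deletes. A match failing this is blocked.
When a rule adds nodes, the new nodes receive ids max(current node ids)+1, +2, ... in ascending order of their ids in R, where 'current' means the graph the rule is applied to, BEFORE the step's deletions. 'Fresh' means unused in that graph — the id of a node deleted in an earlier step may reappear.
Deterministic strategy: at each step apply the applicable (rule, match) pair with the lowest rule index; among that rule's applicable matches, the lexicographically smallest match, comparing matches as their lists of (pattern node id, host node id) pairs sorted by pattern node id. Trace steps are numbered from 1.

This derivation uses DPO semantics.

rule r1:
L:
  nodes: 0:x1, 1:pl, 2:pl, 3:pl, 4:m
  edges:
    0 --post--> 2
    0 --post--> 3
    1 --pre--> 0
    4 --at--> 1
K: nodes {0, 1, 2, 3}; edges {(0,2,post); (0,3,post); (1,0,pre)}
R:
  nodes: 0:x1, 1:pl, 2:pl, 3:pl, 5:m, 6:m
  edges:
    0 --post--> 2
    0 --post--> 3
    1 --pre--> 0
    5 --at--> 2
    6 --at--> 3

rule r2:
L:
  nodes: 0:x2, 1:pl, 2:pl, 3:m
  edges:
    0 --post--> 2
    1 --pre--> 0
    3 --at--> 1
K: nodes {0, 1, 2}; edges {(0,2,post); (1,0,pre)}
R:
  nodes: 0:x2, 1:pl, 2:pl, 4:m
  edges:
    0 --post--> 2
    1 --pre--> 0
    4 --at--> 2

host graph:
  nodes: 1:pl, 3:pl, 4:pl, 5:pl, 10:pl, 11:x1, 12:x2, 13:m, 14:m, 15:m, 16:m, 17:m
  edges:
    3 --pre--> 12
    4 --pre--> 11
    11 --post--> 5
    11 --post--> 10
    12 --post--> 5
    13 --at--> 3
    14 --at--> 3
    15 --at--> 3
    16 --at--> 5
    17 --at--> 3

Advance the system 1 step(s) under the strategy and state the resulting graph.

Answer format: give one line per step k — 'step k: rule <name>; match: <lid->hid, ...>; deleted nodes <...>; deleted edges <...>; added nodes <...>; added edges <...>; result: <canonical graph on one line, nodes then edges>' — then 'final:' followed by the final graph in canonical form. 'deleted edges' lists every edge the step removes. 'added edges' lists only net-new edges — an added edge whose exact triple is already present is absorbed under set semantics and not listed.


step 1: rule r2; match: 0->12, 1->3, 2->5, 3->13; deleted nodes 13; deleted edges (13,3,at); added nodes 18; added edges (18,5,at); result: nodes: 1:pl, 3:pl, 4:pl, 5:pl, 10:pl, 11:x1, 12:x2, 14:m, 15:m, 16:m, 17:m, 18:m edges: (3,12,pre); (4,11,pre); (11,5,post); (11,10,post); (12,5,post); (14,3,at); (15,3,at); (16,5,at); (17,3,at); (18,5,at)
final:
nodes: 1:pl, 3:pl, 4:pl, 5:pl, 10:pl, 11:x1, 12:x2, 14:m, 15:m, 16:m, 17:m, 18:m
edges: (3,12,pre); (4,11,pre); (11,5,post); (11,10,post); (12,5,post); (14,3,at); (15,3,at); (16,5,at); (17,3,at); (18,5,at)


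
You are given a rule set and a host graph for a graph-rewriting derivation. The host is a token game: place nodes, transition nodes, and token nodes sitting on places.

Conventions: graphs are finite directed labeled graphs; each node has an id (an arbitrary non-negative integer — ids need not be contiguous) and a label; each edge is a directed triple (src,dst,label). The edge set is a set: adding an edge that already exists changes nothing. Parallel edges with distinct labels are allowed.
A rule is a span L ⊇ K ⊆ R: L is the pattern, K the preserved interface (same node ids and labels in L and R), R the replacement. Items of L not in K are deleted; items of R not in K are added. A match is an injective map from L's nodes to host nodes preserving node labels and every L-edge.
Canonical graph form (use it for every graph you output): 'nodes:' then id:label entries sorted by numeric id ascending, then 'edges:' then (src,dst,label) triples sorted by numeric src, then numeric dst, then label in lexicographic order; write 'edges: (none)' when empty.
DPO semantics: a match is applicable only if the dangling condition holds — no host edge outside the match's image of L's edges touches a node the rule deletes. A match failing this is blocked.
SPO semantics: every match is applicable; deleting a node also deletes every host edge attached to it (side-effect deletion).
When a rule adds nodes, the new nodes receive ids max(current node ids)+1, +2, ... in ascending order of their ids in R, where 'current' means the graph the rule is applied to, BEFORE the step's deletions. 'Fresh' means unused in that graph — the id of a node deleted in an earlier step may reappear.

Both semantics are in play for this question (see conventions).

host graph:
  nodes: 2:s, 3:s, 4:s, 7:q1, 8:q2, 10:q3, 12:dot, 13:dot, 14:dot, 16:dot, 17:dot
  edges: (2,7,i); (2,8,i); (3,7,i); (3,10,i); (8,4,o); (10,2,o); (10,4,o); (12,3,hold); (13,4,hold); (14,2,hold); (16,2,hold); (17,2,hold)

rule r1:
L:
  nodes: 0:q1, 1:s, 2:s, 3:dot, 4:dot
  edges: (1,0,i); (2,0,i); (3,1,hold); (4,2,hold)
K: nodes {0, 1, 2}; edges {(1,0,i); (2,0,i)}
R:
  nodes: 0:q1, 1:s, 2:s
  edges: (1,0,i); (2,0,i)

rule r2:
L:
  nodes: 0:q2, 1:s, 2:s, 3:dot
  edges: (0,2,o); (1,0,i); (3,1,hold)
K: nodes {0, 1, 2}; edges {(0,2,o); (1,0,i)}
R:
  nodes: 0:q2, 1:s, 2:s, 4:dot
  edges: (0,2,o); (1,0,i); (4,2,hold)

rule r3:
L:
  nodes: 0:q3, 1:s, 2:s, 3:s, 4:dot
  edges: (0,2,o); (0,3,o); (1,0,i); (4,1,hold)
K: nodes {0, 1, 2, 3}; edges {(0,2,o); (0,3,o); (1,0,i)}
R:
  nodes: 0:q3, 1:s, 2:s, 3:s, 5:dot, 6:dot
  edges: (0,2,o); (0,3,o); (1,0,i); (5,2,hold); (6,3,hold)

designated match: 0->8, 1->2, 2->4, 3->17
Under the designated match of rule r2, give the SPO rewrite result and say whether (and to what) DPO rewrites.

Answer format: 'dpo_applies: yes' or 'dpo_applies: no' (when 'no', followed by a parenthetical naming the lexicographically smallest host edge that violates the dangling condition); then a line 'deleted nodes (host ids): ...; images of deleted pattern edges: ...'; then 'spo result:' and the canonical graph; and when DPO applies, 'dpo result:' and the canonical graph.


dpo_applies: yes
deleted nodes (host ids): 17; images of deleted pattern edges: (17,2,hold)
spo result:
nodes: 2:s, 3:s, 4:s, 7:q1, 8:q2, 10:q3, 12:dot, 13:dot, 14:dot, 16:dot, 18:dot
edges: (2,7,i); (2,8,i); (3,7,i); (3,10,i); (8,4,o); (10,2,o); (10,4,o); (12,3,hold); (13,4,hold); (14,2,hold); (16,2,hold); (18,4,hold)
dpo result:
nodes: 2:s, 3:s, 4:s, 7:q1, 8:q2, 10:q3, 12:dot, 13:dot, 14:dot, 16:dot, 18:dot
edges: (2,7,i); (2,8,i); (3,7,i); (3,10,i); (8,4,o); (10,2,o); (10,4,o); (12,3,hold); (13,4,hold); (14,2,hold); (16,2,hold); (18,4,hold)


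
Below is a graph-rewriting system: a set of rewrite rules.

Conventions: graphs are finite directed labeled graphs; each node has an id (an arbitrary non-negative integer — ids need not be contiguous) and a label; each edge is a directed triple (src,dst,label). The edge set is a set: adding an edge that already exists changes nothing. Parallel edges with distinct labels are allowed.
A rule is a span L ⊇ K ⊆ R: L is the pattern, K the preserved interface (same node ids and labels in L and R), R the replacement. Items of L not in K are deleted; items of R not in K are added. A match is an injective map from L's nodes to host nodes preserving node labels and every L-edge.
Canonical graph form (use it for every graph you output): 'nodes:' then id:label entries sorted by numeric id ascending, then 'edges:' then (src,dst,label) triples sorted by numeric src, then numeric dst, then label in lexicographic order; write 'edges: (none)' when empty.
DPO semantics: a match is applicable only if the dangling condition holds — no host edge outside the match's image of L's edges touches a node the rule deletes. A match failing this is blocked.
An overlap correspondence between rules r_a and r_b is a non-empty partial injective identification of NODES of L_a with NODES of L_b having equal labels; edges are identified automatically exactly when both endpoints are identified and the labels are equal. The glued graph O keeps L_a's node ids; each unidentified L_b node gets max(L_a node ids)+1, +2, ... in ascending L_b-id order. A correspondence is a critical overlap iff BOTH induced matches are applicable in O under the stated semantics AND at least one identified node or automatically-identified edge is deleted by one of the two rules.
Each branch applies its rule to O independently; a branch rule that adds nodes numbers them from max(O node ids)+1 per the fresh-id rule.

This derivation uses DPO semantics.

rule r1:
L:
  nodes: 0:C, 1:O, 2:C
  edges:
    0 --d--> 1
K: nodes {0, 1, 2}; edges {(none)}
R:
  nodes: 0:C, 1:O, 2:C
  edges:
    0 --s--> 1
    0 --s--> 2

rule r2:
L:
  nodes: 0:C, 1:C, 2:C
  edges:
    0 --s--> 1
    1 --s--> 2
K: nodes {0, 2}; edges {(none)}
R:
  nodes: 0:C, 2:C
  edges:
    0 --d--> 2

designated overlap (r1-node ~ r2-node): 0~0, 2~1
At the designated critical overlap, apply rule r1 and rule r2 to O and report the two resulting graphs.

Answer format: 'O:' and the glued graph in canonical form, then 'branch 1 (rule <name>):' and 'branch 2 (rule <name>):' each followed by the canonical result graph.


O:
nodes: 0:C, 1:O, 2:C, 3:C
edges: (0,1,d); (0,2,s); (2,3,s)
branch 1 (rule r1):
nodes: 0:C, 1:O, 2:C, 3:C
edges: (0,1,s); (0,2,s); (2,3,s)
branch 2 (rule r2):
nodes: 0:C, 1:O, 3:C
edges: (0,1,d); (0,3,d)


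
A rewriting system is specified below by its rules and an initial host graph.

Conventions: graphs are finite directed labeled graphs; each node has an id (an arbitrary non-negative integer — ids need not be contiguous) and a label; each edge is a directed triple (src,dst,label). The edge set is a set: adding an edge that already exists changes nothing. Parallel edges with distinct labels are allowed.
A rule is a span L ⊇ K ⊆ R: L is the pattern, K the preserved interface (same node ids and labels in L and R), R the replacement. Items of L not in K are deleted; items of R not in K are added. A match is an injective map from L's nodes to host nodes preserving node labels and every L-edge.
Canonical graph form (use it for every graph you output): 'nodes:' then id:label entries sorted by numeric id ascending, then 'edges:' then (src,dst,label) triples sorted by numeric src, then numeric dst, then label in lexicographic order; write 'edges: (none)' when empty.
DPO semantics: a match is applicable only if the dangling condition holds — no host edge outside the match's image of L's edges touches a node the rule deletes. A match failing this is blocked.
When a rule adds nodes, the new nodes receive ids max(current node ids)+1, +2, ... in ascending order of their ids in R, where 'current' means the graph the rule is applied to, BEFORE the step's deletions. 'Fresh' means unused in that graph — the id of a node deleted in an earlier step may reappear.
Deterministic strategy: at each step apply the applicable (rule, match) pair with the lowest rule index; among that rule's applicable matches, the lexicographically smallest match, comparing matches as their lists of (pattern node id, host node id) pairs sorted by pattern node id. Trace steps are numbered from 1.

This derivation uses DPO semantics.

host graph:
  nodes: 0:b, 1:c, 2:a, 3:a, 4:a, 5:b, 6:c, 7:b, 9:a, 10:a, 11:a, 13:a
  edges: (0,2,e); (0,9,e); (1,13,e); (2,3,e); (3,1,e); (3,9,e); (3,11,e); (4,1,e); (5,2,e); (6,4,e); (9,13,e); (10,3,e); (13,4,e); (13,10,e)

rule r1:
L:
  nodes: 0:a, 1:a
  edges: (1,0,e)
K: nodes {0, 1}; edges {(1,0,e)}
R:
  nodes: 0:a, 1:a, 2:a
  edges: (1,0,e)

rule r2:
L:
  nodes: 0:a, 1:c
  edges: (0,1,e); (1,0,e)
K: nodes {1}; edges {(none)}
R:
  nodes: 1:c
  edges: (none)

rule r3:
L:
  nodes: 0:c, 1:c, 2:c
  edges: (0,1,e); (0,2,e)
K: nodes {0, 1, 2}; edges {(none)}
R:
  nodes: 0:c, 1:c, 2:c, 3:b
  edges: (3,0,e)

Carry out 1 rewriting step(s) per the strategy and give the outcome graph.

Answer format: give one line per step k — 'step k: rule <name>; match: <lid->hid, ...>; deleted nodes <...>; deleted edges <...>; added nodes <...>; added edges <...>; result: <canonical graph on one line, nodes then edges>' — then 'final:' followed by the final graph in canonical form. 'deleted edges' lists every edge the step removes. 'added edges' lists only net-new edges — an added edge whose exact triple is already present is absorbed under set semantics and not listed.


step 1: rule r1; match: 0->3, 1->2; deleted nodes (none); deleted edges (none); added nodes 14; added edges (none); result: nodes: 0:b, 1:c, 2:a, 3:a, 4:a, 5:b, 6:c, 7:b, 9:a, 10:a, 11:a, 13:a, 14:a edges: (0,2,e); (0,9,e); (1,13,e); (2,3,e); (3,1,e); (3,9,e); (3,11,e); (4,1,e); (5,2,e); (6,4,e); (9,13,e); (10,3,e); (13,4,e); (13,10,e)
final:
nodes: 0:b, 1:c, 2:a, 3:a, 4:a, 5:b, 6:c, 7:b, 9:a, 10:a, 11:a, 13:a, 14:a
edges: (0,2,e); (0,9,e); (1,13,e); (2,3,e); (3,1,e); (3,9,e); (3,11,e); (4,1,e); (5,2,e); (6,4,e); (9,13,e); (10,3,e); (13,4,e); (13,10,e)


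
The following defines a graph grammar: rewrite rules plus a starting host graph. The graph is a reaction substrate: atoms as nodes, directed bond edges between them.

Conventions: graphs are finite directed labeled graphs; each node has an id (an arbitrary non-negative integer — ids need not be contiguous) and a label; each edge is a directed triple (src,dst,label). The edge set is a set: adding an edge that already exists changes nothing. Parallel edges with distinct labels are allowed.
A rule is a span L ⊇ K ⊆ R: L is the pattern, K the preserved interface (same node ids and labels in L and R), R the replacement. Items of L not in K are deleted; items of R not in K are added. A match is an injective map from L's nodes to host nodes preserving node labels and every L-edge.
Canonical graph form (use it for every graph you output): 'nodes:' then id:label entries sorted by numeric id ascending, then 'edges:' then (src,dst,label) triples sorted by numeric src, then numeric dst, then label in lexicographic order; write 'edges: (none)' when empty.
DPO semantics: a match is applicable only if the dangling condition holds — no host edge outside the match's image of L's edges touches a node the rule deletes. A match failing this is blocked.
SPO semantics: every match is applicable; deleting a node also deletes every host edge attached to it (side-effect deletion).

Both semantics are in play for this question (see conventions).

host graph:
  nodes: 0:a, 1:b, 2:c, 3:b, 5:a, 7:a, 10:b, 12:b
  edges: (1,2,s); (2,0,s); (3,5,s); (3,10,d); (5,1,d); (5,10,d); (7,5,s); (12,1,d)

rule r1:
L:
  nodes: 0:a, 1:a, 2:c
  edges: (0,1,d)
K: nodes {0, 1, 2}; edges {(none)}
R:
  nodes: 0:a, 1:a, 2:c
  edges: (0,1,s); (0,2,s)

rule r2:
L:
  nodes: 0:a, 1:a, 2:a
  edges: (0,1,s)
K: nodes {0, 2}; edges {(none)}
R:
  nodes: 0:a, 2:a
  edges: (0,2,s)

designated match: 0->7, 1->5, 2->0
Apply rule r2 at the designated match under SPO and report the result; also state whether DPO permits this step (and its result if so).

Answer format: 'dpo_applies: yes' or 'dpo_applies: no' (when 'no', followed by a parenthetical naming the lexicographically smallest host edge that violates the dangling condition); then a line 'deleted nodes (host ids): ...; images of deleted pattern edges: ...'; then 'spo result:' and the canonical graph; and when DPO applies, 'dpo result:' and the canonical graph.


dpo_applies: no
(the rule deletes node 5, which keeps host edge (3,5,s) outside the match image — the dangling condition fails, DPO blocks; SPO proceeds and side-deletes such edges)
deleted nodes (host ids): 5; images of deleted pattern edges: (7,5,s)
spo result:
nodes: 0:a, 1:b, 2:c, 3:b, 7:a, 10:b, 12:b
edges: (1,2,s); (2,0,s); (3,10,d); (7,0,s); (12,1,d)


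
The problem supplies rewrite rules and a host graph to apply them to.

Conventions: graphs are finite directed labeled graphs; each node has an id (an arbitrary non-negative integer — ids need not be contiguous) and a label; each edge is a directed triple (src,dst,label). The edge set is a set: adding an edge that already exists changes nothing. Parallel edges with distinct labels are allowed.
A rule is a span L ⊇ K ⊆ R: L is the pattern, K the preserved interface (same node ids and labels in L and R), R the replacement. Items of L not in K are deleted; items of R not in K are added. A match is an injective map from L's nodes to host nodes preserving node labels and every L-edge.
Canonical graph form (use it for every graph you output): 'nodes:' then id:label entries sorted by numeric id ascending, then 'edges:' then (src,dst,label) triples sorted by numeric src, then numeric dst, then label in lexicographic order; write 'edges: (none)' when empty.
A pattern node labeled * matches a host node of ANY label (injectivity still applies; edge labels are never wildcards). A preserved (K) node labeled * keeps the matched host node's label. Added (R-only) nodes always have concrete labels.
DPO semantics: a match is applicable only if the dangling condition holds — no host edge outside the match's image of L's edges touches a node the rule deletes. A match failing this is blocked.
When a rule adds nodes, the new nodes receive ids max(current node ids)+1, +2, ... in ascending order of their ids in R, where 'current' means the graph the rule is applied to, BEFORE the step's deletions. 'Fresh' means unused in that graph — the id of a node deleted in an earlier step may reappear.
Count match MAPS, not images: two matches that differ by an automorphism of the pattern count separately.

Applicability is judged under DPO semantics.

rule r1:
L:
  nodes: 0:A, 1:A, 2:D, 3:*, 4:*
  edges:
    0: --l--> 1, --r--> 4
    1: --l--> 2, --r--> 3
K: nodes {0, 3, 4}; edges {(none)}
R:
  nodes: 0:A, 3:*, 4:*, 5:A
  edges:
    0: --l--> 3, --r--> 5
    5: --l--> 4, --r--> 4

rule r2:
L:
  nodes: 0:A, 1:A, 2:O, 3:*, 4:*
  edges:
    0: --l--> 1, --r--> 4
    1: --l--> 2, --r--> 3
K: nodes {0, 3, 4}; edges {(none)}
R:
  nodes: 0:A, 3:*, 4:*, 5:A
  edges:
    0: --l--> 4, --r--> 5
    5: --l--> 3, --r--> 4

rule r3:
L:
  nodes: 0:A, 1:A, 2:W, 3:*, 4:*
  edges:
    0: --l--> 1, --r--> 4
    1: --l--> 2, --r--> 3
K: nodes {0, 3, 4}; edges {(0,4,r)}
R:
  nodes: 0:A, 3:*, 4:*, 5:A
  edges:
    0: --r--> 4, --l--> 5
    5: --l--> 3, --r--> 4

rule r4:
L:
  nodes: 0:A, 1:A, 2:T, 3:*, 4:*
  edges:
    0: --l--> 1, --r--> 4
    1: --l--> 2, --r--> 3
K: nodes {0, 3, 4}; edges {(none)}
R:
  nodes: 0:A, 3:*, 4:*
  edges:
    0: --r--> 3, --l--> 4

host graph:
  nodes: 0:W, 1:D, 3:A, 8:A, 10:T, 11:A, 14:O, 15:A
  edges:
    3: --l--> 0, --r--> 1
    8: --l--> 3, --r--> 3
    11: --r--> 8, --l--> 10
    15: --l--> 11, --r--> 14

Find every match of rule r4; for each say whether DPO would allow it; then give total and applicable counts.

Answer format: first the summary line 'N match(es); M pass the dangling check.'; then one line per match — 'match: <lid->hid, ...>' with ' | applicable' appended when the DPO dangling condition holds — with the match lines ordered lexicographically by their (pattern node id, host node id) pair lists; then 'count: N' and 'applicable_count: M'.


1 match(es); 1 pass the dangling check.
match: 0->15, 1->11, 2->10, 3->8, 4->14 | applicable
count: 1
applicable_count: 1


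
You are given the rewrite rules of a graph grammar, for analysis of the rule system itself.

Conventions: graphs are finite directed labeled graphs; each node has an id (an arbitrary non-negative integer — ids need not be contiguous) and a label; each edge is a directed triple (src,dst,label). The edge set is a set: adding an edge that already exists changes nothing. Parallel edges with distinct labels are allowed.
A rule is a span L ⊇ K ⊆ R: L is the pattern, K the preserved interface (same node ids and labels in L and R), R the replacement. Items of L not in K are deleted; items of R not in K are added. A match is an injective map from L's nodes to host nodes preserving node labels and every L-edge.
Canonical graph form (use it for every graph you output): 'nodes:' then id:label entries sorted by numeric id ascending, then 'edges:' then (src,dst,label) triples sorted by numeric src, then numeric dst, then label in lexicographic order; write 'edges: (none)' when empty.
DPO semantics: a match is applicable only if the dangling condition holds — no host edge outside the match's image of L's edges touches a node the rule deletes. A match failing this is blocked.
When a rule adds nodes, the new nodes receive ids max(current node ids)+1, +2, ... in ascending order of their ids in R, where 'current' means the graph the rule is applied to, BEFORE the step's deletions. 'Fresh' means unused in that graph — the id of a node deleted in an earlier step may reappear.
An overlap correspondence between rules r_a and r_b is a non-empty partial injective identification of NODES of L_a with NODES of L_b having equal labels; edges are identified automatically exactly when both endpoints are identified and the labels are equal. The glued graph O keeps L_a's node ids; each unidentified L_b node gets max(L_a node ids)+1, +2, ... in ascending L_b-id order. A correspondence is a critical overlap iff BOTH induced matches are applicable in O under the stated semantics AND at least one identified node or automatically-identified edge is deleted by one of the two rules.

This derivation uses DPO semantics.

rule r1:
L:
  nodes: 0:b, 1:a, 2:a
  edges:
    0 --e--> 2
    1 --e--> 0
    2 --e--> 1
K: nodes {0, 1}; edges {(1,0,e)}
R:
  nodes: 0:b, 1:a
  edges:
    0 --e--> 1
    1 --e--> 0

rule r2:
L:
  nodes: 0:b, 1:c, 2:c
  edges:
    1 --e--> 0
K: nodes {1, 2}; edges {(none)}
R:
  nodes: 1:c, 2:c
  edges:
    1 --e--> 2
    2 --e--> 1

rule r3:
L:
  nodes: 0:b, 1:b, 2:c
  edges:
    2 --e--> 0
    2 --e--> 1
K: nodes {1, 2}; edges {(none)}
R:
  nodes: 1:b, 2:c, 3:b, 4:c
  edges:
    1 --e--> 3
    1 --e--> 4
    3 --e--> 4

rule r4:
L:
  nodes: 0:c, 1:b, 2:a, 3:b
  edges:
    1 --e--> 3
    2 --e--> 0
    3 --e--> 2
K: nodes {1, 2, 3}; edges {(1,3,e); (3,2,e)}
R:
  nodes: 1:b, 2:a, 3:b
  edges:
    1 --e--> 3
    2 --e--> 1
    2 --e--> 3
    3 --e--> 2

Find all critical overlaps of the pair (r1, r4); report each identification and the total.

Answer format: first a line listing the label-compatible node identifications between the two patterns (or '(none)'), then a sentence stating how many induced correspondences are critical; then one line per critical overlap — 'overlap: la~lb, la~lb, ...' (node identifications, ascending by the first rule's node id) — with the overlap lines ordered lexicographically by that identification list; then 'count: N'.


label-compatible node identifications between L(r1) and L(r4): 0~1, 0~3, 1~2, 2~2
0 of the induced correspondences are critical overlaps of r1 and r4.
count: 0


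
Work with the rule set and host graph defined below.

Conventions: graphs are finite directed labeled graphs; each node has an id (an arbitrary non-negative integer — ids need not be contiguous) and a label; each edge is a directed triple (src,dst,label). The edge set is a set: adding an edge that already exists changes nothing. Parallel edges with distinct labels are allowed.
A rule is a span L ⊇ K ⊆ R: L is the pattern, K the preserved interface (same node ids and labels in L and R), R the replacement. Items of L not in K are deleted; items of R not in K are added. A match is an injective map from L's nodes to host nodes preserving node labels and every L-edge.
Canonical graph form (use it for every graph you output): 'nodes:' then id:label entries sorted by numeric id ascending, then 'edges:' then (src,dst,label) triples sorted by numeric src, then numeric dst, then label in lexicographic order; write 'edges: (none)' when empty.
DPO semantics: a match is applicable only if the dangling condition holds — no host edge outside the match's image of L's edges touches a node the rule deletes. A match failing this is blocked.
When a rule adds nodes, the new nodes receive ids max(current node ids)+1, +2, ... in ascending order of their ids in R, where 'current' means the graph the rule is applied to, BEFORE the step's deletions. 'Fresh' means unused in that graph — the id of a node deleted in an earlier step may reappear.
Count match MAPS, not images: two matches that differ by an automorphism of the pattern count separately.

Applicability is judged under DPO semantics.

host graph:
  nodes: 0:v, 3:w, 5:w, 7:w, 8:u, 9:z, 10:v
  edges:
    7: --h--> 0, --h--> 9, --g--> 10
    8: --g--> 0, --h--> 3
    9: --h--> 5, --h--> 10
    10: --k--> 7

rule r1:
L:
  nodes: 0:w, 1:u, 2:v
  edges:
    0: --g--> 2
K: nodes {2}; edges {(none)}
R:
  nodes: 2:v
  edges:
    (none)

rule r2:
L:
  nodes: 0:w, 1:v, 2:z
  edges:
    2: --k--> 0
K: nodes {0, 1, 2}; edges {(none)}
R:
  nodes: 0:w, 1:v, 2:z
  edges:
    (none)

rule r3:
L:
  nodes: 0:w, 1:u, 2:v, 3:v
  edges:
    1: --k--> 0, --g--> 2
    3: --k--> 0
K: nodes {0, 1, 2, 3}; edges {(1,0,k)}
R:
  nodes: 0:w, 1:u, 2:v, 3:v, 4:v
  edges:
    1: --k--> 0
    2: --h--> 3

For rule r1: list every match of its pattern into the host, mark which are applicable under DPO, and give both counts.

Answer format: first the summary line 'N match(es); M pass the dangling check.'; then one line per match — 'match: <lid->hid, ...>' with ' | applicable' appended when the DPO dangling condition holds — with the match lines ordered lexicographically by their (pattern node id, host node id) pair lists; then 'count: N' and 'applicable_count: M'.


1 match(es); 0 pass the dangling check.
match: 0->7, 1->8, 2->10
count: 1
applicable_count: 0


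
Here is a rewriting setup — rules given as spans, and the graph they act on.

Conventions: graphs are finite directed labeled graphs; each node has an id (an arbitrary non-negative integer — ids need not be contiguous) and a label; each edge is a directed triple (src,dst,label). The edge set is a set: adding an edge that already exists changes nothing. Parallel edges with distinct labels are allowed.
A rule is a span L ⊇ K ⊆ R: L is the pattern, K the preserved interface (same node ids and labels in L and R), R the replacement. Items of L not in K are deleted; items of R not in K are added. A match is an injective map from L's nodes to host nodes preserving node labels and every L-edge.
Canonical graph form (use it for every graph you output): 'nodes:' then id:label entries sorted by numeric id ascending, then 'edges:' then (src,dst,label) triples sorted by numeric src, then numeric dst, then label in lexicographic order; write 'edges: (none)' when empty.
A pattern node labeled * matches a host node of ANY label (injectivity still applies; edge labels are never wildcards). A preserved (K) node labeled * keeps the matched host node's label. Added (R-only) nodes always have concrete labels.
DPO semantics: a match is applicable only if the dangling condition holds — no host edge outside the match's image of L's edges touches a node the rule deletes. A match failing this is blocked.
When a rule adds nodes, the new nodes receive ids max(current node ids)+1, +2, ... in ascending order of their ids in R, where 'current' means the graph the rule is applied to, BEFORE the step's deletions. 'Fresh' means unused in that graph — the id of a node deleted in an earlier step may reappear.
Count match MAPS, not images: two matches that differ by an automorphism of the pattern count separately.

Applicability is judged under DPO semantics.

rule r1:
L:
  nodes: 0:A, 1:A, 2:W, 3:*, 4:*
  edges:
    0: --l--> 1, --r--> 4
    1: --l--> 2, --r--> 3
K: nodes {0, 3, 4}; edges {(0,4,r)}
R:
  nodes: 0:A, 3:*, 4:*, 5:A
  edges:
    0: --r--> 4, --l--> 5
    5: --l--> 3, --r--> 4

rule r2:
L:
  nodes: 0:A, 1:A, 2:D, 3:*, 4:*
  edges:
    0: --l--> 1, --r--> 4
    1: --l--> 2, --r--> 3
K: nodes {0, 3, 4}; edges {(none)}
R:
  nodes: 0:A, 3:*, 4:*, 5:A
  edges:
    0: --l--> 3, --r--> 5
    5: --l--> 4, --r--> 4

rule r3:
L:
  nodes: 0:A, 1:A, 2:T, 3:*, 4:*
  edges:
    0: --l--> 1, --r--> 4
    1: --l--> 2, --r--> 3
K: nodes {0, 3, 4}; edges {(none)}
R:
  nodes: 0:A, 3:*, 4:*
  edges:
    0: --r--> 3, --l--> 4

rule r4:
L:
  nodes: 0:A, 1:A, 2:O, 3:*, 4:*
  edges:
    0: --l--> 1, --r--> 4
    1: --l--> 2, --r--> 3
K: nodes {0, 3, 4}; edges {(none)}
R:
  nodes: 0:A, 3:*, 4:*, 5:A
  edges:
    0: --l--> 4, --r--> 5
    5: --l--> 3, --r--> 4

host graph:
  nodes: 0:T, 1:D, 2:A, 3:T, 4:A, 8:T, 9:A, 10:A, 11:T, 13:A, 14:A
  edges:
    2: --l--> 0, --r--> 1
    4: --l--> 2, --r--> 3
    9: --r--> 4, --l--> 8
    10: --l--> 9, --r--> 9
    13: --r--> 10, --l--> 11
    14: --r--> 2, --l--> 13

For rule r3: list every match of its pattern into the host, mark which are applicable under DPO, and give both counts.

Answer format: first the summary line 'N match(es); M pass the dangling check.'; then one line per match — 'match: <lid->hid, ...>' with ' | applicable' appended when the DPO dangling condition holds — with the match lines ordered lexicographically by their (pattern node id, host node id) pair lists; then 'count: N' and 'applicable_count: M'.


2 match(es); 1 pass the dangling check.
match: 0->4, 1->2, 2->0, 3->1, 4->3
match: 0->14, 1->13, 2->11, 3->10, 4->2 | applicable
count: 2
applicable_count: 1


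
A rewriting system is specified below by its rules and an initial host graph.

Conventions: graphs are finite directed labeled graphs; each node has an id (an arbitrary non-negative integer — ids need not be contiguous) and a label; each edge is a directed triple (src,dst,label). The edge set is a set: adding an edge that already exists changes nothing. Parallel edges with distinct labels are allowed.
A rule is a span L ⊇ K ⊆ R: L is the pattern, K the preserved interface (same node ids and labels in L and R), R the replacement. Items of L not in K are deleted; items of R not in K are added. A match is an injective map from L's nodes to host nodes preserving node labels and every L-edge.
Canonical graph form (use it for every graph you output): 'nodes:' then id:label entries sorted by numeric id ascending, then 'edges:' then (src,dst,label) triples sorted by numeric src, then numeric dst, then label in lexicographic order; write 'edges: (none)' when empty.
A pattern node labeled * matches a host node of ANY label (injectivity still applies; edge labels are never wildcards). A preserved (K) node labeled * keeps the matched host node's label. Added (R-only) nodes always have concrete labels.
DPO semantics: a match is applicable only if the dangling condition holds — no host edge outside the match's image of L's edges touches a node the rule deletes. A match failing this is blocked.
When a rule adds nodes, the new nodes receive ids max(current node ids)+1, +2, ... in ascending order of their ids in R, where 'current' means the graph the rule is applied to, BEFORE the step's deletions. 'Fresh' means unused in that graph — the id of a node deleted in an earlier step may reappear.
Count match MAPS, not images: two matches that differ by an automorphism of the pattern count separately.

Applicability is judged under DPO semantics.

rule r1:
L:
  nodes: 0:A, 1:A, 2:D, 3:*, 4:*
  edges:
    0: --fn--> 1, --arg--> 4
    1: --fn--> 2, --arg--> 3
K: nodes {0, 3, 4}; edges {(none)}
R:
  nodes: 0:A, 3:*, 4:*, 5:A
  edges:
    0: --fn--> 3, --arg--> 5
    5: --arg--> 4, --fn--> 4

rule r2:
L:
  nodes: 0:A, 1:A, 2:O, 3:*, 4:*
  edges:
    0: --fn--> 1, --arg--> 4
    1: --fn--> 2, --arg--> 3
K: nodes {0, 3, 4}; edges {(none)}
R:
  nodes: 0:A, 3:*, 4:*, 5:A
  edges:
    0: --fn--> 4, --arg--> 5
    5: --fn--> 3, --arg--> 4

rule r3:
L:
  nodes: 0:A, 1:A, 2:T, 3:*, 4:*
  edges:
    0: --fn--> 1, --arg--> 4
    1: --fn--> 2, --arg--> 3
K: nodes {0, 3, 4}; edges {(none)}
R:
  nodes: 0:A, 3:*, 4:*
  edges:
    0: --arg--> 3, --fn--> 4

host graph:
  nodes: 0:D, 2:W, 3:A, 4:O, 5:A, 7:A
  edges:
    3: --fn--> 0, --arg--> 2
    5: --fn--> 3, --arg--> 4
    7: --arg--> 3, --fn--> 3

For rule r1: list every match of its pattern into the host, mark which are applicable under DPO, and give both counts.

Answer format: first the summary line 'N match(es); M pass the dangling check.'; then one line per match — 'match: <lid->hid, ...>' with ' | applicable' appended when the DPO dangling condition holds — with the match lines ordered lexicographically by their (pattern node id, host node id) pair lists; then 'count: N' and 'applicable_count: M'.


1 match(es); 0 pass the dangling check.
match: 0->5, 1->3, 2->0, 3->2, 4->4
count: 1
applicable_count: 0
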